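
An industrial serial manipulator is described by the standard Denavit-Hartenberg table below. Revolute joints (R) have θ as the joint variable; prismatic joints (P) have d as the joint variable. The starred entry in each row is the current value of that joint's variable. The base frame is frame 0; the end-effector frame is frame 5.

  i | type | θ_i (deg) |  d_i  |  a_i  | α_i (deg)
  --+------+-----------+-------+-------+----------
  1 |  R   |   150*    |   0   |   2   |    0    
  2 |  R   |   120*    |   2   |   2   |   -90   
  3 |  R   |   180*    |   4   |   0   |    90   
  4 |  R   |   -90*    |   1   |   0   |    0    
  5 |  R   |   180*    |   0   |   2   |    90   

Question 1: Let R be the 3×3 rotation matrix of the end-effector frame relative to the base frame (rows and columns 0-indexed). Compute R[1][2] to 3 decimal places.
End-effector z-axis (col 2 of R) = (0.0000,1.0000,-0.0000)
R[1][2] = 1.0000

1.000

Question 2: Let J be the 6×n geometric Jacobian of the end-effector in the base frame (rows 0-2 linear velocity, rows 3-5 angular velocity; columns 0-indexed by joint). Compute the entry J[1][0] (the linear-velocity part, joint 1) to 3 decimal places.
axis z_0 = ẑ; lever o_n−o_0 = (4.2679,-1.0000,1.0000)
cross product → J_v[:, 0] = (1.0000,4.2679,-0.0000)
J_ω[:, 0] = z_0
entry J[1][0] = 4.2679

4.268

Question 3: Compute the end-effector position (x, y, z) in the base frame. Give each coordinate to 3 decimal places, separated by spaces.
4.268 -1.000 1.000

after link 1: o_1 = (-1.7321, 1.0000, 0.0000)
after link 2: o_2 = (-1.7321, -1.0000, 2.0000)
after link 3: o_3 = (2.2679, -1.0000, 2.0000)
after link 4: o_4 = (2.2679, -1.0000, 1.0000)
after link 5: o_5 = (4.2679, -1.0000, 1.0000)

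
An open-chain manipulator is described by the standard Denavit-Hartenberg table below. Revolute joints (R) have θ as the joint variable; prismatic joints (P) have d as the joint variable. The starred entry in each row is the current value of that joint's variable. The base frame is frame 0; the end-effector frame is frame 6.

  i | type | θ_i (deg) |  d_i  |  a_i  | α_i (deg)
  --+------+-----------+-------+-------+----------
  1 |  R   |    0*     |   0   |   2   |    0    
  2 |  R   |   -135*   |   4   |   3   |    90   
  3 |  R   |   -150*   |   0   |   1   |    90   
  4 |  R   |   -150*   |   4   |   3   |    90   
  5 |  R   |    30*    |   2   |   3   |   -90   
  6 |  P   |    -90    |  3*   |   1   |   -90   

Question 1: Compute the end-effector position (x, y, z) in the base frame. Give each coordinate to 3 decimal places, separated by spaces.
-0.126 -1.350 13.038

after link 1: o_1 = (2.0000, 0.0000, 0.0000)
after link 2: o_2 = (-0.1213, -2.1213, 4.0000)
after link 3: o_3 = (0.4911, -1.5089, 3.5000)
after link 4: o_4 = (1.3749, -2.7464, 8.2631)
after link 5: o_5 = (-0.3911, -3.9001, 11.1872)
after link 6: o_6 = (-0.1260, -1.3495, 13.0377)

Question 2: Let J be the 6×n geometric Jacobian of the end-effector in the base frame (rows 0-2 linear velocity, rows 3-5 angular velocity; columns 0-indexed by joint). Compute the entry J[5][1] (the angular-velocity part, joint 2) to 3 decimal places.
axis z_1 = (0.0000,0.0000,1.0000); lever o_n−o_1 = (-2.1260,-1.3495,13.0377)
cross product → J_v[:, 1] = (1.3495,-2.1260,0.0000)
J_ω[:, 1] = z_1
entry J[5][1] = 1.0000

1.000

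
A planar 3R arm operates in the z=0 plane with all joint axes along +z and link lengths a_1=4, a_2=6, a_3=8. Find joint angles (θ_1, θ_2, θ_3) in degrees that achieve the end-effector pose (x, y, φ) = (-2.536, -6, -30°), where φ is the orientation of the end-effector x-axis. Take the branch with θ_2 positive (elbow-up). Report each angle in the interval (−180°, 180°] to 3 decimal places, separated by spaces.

173.868 29.995 126.137

wrist centre = target − a_3·(cos φ, sin φ) = (-9.4642, -2.0000)
cos θ_2 = (93.5711−4²−6²)/(2·4·6) = 0.8661; θ_2 = 29.9954° (elbow-up)
β = atan2(-2.0000,-9.4642) = -168.0677°; ψ = atan2(2.9996,9.1964) = 18.0648°
θ_1 = β − ψ = -186.1324°
θ_3 = φ − θ_1 − θ_2 = 126.1370° (wrapped to (-180°,180°])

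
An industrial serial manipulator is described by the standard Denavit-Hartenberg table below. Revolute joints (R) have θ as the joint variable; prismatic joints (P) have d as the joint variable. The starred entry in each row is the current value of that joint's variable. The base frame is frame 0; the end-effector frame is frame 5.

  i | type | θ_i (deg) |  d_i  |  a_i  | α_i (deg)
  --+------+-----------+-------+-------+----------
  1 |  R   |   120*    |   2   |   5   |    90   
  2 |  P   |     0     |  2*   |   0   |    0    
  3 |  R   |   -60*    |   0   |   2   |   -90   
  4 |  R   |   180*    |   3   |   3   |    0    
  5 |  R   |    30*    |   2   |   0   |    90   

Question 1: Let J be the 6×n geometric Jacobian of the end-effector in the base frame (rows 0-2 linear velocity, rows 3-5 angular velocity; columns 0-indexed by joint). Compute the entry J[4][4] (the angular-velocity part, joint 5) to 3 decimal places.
axis z_4 = (-0.4330,0.7500,0.5000); lever o_n−o_4 = (-0.8660,1.5000,1.0000)
cross product → J_v[:, 4] = (-0.0000,-0.0000,-0.0000)
J_ω[:, 4] = z_4
entry J[4][4] = 0.7500

0.750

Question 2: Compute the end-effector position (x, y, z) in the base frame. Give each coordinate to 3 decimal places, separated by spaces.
-2.683 8.647 5.366

after link 1: o_1 = (-2.5000, 4.3301, 2.0000)
after link 2: o_2 = (-0.7679, 5.3301, 2.0000)
after link 3: o_3 = (-1.2679, 6.1962, 0.2679)
after link 4: o_4 = (-1.8170, 7.1471, 4.3660)
after link 5: o_5 = (-2.6830, 8.6471, 5.3660)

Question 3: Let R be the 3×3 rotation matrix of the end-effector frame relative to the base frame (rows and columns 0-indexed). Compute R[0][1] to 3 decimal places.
-0.433

End-effector y-axis (col 1 of R) = (-0.4330,0.7500,0.5000)
R[0][1] = -0.4330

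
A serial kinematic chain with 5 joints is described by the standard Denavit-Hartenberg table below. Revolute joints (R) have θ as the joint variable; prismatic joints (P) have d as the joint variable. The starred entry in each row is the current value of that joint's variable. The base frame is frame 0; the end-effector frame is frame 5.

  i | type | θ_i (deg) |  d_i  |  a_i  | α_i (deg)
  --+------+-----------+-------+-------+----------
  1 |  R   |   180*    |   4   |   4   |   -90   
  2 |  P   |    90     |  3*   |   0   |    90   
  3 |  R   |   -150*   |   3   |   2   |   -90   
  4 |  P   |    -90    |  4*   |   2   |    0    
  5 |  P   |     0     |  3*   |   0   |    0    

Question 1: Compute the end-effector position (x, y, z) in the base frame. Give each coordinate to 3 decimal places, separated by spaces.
-9.000 4.062 2.232

after link 1: o_1 = (-4.0000, 0.0000, 4.0000)
after link 2: o_2 = (-4.0000, -3.0000, 4.0000)
after link 3: o_3 = (-7.0000, -2.0000, 5.7321)
after link 4: o_4 = (-9.0000, 1.4641, 3.7321)
after link 5: o_5 = (-9.0000, 4.0622, 2.2321)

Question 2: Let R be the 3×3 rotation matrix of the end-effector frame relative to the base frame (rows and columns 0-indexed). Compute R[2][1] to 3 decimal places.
End-effector y-axis (col 1 of R) = (0.0000,0.5000,0.8660)
R[2][1] = 0.8660

0.866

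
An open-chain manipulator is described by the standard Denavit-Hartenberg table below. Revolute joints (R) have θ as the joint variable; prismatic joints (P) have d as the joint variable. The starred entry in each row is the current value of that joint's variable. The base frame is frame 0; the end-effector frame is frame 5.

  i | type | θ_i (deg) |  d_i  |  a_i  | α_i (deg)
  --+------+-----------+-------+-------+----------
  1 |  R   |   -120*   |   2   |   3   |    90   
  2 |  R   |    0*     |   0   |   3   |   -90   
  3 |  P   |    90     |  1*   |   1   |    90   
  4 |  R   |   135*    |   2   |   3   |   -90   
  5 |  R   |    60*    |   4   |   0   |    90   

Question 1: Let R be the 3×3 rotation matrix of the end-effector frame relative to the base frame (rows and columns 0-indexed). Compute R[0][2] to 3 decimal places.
-0.780

End-effector z-axis (col 2 of R) = (-0.7803,-0.1268,0.6124)
R[0][2] = -0.7803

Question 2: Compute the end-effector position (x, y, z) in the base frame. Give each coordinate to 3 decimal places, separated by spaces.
-7.421 -4.953 2.293

after link 1: o_1 = (-1.5000, -2.5981, 2.0000)
after link 2: o_2 = (-3.0000, -5.1962, 2.0000)
after link 3: o_3 = (-2.1340, -5.6962, 3.0000)
after link 4: o_4 = (-4.9711, -6.3675, 5.1213)
after link 5: o_5 = (-7.4206, -4.9533, 2.2929)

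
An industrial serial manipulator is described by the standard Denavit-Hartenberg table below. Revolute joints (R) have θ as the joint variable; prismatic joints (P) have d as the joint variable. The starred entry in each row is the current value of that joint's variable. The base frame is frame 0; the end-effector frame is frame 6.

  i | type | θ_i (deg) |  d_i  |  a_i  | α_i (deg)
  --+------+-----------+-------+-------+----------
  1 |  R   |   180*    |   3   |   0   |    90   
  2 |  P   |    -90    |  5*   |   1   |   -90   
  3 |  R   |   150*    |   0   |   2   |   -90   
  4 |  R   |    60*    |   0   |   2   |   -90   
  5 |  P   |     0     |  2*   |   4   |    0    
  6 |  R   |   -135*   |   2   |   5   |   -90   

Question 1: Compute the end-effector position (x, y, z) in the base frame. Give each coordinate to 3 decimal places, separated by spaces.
after link 1: o_1 = (0.0000, 0.0000, 3.0000)
after link 2: o_2 = (0.0000, 5.0000, 2.0000)
after link 3: o_3 = (0.0000, 4.0000, 3.7321)
after link 4: o_4 = (1.7321, 3.5000, 4.5981)
after link 5: o_5 = (6.1962, 3.3660, 4.8301)
after link 6: o_6 = (4.1343, 8.1778, 3.5670)

4.134 8.178 3.567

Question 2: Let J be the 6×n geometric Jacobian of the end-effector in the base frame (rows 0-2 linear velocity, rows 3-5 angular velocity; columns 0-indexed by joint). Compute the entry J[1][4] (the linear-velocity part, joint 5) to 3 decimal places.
prismatic axis z_4 = (0.5000,0.4330,-0.7500)
J_v[:, 4] = z_4; J_ω[:, 4] = (0,0,0)
entry J[1][4] = 0.4330

0.433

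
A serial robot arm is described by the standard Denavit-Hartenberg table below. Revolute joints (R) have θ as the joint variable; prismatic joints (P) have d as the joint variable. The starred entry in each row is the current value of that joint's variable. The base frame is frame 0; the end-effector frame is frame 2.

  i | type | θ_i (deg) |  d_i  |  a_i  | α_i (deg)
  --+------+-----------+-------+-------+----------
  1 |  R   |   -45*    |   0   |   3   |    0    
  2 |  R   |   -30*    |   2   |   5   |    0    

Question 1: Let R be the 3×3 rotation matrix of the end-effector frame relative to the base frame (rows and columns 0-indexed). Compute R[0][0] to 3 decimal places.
End-effector x-axis (col 0 of R) = (0.2588,-0.9659,0.0000)
R[0][0] = 0.2588

0.259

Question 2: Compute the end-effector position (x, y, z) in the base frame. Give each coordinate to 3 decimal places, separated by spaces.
3.415 -6.951 2.000

after link 1: o_1 = (2.1213, -2.1213, 0.0000)
after link 2: o_2 = (3.4154, -6.9509, 2.0000)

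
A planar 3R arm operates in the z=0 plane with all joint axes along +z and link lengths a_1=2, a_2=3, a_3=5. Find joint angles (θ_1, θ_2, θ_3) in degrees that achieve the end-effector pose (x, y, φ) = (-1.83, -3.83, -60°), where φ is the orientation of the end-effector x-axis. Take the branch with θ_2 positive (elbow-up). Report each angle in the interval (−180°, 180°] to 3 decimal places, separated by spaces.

wrist centre = target − a_3·(cos φ, sin φ) = (-4.3300, 0.5001)
cos θ_2 = (18.9990−2²−3²)/(2·2·3) = 0.4999; θ_2 = 60.0054° (elbow-up)
β = atan2(0.5001,-4.3300) = 173.4114°; ψ = atan2(2.5982,3.4998) = 36.5902°
θ_1 = β − ψ = 136.8212°
θ_3 = φ − θ_1 − θ_2 = 103.1734° (wrapped to (-180°,180°])

136.821 60.005 103.173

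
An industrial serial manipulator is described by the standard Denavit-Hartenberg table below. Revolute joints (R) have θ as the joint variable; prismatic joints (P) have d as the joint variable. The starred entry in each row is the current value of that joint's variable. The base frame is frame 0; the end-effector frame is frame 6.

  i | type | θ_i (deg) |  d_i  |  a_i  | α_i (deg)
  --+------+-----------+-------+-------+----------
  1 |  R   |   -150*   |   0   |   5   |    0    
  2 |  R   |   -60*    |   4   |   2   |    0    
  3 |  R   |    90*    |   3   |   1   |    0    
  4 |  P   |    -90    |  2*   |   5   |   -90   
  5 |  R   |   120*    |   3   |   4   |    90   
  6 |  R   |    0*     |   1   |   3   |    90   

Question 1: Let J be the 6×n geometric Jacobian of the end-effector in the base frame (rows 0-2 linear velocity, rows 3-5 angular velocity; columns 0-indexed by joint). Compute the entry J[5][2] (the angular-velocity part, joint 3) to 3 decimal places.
1.000

axis z_2 = (0.0000,0.0000,1.0000); lever o_n−o_2 = (-4.0490,-2.2811,-1.5622)
cross product → J_v[:, 2] = (2.2811,-4.0490,0.0000)
J_ω[:, 2] = z_2
entry J[5][2] = 1.0000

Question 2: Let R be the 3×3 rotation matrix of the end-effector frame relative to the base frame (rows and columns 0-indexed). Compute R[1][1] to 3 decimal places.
0.433

End-effector y-axis (col 1 of R) = (-0.7500,0.4330,-0.5000)
R[1][1] = 0.4330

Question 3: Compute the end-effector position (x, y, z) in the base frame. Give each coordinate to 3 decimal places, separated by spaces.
after link 1: o_1 = (-4.3301, -2.5000, 0.0000)
after link 2: o_2 = (-6.0622, -1.5000, 4.0000)
after link 3: o_3 = (-6.5622, -2.3660, 7.0000)
after link 4: o_4 = (-10.8923, 0.1340, 9.0000)
after link 5: o_5 = (-10.6603, -3.4641, 5.5359)
after link 6: o_6 = (-10.1112, -3.7811, 2.4378)

-10.111 -3.781 2.438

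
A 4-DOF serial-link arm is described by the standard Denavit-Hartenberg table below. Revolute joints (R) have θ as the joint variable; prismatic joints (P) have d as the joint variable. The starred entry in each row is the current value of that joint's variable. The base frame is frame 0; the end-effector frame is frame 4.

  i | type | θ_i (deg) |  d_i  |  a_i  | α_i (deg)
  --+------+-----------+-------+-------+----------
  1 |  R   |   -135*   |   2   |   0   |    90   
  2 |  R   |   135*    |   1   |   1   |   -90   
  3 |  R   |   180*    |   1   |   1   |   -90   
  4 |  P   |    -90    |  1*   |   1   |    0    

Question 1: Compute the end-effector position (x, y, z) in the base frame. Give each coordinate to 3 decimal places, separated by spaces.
after link 1: o_1 = (0.0000, 0.0000, 2.0000)
after link 2: o_2 = (-0.2071, 1.2071, 2.7071)
after link 3: o_3 = (-0.2071, 1.2071, 1.2929)
after link 4: o_4 = (-0.4142, 2.4142, 0.5858)

-0.414 2.414 0.586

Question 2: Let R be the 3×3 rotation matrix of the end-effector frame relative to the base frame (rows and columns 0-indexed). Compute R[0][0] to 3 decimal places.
0.500

End-effector x-axis (col 0 of R) = (0.5000,0.5000,-0.7071)
R[0][0] = 0.5000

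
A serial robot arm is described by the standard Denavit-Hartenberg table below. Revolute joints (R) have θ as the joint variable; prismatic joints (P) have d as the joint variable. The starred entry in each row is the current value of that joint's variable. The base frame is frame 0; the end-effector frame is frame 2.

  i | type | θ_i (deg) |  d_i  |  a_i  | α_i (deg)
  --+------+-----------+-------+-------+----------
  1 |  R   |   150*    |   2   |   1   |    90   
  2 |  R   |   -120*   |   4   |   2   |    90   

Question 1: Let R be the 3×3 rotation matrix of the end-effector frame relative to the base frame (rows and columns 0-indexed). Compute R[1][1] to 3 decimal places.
0.866

End-effector y-axis (col 1 of R) = (0.5000,0.8660,0.0000)
R[1][1] = 0.8660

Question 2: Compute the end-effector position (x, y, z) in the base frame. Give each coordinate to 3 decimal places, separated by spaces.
after link 1: o_1 = (-0.8660, 0.5000, 2.0000)
after link 2: o_2 = (2.0000, 3.4641, 0.2679)

2.000 3.464 0.268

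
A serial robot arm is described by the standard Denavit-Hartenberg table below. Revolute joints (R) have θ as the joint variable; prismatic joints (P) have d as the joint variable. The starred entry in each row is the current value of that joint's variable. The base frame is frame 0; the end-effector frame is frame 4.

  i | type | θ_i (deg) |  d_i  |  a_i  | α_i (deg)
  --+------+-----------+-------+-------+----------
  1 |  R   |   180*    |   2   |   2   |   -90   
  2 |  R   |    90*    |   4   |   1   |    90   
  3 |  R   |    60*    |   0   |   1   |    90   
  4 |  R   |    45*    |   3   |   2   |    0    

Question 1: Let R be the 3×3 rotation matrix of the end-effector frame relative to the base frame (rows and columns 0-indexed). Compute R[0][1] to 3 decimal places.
-0.707

End-effector y-axis (col 1 of R) = (-0.7071,0.6124,0.3536)
R[0][1] = -0.7071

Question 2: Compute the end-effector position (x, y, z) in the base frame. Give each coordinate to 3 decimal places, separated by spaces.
-3.414 -4.591 -2.805

after link 1: o_1 = (-2.0000, 0.0000, 2.0000)
after link 2: o_2 = (-2.0000, -4.0000, 1.0000)
after link 3: o_3 = (-2.0000, -4.8660, 0.5000)
after link 4: o_4 = (-3.4142, -4.5908, -2.8052)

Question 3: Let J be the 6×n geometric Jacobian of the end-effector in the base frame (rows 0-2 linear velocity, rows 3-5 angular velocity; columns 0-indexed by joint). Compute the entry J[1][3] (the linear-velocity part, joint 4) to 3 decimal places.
1.225

axis z_3 = (-0.0000,0.5000,-0.8660); lever o_n−o_3 = (-1.4142,0.2753,-3.3052)
cross product → J_v[:, 3] = (-1.4142,1.2247,0.7071)
J_ω[:, 3] = z_3
entry J[1][3] = 1.2247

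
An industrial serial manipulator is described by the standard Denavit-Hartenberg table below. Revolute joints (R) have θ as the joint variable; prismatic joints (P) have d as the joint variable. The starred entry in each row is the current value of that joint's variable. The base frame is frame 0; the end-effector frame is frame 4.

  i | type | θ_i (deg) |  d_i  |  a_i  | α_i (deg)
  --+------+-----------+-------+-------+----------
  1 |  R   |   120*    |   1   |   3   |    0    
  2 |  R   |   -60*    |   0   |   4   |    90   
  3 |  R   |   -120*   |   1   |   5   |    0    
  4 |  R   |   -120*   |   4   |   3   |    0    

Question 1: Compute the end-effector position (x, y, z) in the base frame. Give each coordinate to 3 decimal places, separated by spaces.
2.830 0.098 -0.732

after link 1: o_1 = (-1.5000, 2.5981, 1.0000)
after link 2: o_2 = (0.5000, 6.0622, 1.0000)
after link 3: o_3 = (0.1160, 3.3971, -3.3301)
after link 4: o_4 = (2.8301, 0.0981, -0.7321)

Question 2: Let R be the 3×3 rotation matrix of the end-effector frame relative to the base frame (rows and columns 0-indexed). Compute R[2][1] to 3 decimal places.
-0.500

End-effector y-axis (col 1 of R) = (-0.4330,-0.7500,-0.5000)
R[2][1] = -0.5000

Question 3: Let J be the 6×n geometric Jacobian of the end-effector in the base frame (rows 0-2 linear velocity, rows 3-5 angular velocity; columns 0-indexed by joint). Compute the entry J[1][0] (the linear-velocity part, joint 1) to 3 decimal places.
axis z_0 = ẑ; lever o_n−o_0 = (2.8301,0.0981,-0.7321)
cross product → J_v[:, 0] = (-0.0981,2.8301,0.0000)
J_ω[:, 0] = z_0
entry J[1][0] = 2.8301

2.830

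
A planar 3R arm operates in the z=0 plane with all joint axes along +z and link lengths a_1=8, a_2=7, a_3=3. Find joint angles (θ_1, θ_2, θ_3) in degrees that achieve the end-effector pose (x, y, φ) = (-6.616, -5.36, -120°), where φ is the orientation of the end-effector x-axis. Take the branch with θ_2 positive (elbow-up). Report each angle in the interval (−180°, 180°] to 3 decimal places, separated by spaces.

wrist centre = target − a_3·(cos φ, sin φ) = (-5.1160, -2.7619)
cos θ_2 = (33.8017−8²−7²)/(2·8·7) = -0.7071; θ_2 = 135.0017° (elbow-up)
β = atan2(-2.7619,-5.1160) = -151.6372°; ψ = atan2(4.9496,3.0501) = 58.3573°
θ_1 = β − ψ = -209.9944°
θ_3 = φ − θ_1 − θ_2 = -45.0073° (wrapped to (-180°,180°])

150.006 135.002 -45.007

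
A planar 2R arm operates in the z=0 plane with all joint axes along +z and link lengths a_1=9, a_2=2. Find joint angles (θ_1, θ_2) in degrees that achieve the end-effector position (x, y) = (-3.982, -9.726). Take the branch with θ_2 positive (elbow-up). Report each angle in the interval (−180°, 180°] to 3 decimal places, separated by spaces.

cos θ_2 = (110.4514−9²−2²)/(2·9·2) = 0.7070; θ_2 = 45.0100° (elbow-up)
β = atan2(-9.7260,-3.9820) = -112.2651°; ψ = atan2(1.4145,10.4140) = 7.7348°
θ_1 = β − ψ = -119.9999°

-120.000 45.010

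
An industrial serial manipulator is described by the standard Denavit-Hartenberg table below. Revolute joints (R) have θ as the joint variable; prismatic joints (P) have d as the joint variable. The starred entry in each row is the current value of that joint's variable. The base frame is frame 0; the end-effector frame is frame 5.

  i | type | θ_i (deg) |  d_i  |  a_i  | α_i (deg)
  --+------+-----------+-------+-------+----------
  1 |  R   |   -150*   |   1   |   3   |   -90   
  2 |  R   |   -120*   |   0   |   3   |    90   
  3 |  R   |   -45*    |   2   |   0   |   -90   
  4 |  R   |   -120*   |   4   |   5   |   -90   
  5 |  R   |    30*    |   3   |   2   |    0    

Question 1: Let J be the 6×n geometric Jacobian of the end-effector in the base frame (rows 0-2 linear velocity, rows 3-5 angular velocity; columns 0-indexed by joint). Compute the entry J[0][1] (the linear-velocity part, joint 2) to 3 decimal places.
0.606

axis z_1 = (0.5000,-0.8660,0.0000); lever o_n−o_1 = (10.3122,2.8772,-0.7001)
cross product → J_v[:, 1] = (0.6063,0.3501,10.3693)
J_ω[:, 1] = z_1
entry J[0][1] = 0.6063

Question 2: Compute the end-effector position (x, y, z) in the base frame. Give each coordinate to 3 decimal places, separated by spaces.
7.714 1.377 0.300

after link 1: o_1 = (-2.5981, -1.5000, 1.0000)
after link 2: o_2 = (-1.2990, -0.7500, 3.5981)
after link 3: o_3 = (0.2010, 0.1160, 2.5981)
after link 4: o_4 = (6.2059, -1.7242, 1.3516)
after link 5: o_5 = (7.7142, 1.3772, 0.2999)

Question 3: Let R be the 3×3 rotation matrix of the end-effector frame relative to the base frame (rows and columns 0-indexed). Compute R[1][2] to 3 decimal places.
0.900

End-effector z-axis (col 2 of R) = (0.3340,0.8999,0.2803)
R[1][2] = 0.8999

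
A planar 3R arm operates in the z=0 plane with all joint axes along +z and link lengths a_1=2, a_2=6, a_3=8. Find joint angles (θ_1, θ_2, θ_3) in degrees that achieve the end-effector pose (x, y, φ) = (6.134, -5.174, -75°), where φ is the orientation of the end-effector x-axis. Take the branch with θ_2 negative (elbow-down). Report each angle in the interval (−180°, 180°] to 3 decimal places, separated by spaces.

149.997 -134.993 -90.004

wrist centre = target − a_3·(cos φ, sin φ) = (4.0634, 2.5534)
cos θ_2 = (23.0315−2²−6²)/(2·2·6) = -0.7070; θ_2 = -134.9931° (elbow-down)
β = atan2(2.5534,4.0634) = 32.1446°; ψ = atan2(-4.2432,-2.2421) = -117.8524°
θ_1 = β − ψ = 149.9970°
θ_3 = φ − θ_1 − θ_2 = -90.0040° (wrapped to (-180°,180°])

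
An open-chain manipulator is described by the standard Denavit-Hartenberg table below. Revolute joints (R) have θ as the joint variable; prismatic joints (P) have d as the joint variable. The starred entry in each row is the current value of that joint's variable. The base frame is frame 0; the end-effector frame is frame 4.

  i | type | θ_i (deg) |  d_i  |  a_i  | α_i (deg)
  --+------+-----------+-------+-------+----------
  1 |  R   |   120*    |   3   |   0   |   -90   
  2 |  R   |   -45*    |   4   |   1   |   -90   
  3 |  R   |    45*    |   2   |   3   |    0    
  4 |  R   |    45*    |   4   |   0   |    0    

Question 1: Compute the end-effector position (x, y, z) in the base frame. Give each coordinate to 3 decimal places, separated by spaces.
-4.852 4.646 0.964

after link 1: o_1 = (0.0000, 0.0000, 3.0000)
after link 2: o_2 = (-3.8177, -1.3876, 3.7071)
after link 3: o_3 = (-3.4376, 2.1968, 3.7929)
after link 4: o_4 = (-4.8519, 4.6463, 0.9645)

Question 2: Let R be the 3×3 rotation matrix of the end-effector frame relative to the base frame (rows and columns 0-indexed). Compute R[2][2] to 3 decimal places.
-0.707

End-effector z-axis (col 2 of R) = (-0.3536,0.6124,-0.7071)
R[2][2] = -0.7071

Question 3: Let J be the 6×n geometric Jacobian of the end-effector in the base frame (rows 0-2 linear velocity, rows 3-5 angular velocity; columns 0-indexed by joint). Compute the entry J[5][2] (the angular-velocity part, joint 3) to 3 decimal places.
axis z_2 = (-0.3536,0.6124,-0.7071); lever o_n−o_2 = (-1.0342,6.0339,-2.7426)
cross product → J_v[:, 2] = (2.5871,-0.2384,-1.5000)
J_ω[:, 2] = z_2
entry J[5][2] = -0.7071

-0.707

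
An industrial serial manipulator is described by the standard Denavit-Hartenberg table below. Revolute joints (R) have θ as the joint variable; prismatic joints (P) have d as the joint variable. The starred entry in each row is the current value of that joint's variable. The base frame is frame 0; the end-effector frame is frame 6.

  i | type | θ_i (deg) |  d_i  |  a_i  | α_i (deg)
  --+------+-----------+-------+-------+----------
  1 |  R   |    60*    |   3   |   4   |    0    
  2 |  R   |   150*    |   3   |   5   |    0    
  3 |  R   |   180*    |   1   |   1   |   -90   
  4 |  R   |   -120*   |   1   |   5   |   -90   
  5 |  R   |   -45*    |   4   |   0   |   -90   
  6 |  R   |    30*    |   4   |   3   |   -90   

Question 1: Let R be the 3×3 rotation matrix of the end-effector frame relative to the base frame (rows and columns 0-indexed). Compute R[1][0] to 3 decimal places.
0.161

End-effector x-axis (col 0 of R) = (-0.9464,0.1607,0.2803)
R[1][0] = 0.1607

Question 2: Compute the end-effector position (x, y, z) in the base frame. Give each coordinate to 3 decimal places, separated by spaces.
-3.779 0.138 16.621

after link 1: o_1 = (2.0000, 3.4641, 3.0000)
after link 2: o_2 = (-2.3301, 0.9641, 6.0000)
after link 3: o_3 = (-1.4641, 1.4641, 7.0000)
after link 4: o_4 = (-4.1292, 1.0801, 11.3301)
after link 5: o_5 = (-1.1292, 2.8122, 13.3301)
after link 6: o_6 = (-3.7788, 0.1378, 16.6206)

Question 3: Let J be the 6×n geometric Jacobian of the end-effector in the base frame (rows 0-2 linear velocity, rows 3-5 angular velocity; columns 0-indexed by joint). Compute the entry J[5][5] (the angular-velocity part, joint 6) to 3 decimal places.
0.612

axis z_5 = (0.0474,-0.7891,0.6124); lever o_n−o_5 = (-2.6496,-2.6744,3.2905)
cross product → J_v[:, 5] = (-0.9589,-1.7784,-2.2176)
J_ω[:, 5] = z_5
entry J[5][5] = 0.6124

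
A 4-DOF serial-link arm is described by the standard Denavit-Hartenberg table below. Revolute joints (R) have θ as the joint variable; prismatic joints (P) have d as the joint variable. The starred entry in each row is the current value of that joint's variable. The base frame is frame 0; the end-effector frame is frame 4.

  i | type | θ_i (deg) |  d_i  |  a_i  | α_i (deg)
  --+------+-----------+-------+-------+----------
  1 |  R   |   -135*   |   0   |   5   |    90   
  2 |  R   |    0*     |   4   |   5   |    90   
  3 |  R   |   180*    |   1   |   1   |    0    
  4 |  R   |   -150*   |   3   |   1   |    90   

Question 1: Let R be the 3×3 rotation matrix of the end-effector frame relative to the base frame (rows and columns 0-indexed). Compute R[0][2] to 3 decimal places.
End-effector z-axis (col 2 of R) = (0.2588,-0.9659,-0.0000)
R[0][2] = 0.2588

0.259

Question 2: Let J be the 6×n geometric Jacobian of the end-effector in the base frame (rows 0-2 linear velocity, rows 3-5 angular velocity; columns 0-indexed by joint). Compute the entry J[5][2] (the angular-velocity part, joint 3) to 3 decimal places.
-1.000

axis z_2 = (-0.0000,0.0000,-1.0000); lever o_n−o_2 = (-0.2588,0.4483,-4.0000)
cross product → J_v[:, 2] = (0.4483,0.2588,-0.0000)
J_ω[:, 2] = z_2
entry J[5][2] = -1.0000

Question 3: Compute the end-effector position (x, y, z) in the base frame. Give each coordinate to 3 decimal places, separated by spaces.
-10.158 -3.794 -4.000

after link 1: o_1 = (-3.5355, -3.5355, 0.0000)
after link 2: o_2 = (-9.8995, -4.2426, 0.0000)
after link 3: o_3 = (-9.1924, -3.5355, -1.0000)
after link 4: o_4 = (-10.1583, -3.7944, -4.0000)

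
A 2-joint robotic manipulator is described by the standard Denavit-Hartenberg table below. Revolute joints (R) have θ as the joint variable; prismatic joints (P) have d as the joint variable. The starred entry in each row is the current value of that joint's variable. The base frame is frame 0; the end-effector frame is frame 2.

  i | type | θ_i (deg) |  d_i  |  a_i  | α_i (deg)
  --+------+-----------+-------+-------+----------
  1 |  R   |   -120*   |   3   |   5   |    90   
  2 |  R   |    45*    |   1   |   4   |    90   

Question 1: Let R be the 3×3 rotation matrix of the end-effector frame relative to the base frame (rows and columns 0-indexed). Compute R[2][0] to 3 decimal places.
End-effector x-axis (col 0 of R) = (-0.3536,-0.6124,0.7071)
R[2][0] = 0.7071

0.707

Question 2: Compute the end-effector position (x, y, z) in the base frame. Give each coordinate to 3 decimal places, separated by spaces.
-4.780 -6.280 5.828

after link 1: o_1 = (-2.5000, -4.3301, 3.0000)
after link 2: o_2 = (-4.7802, -6.2796, 5.8284)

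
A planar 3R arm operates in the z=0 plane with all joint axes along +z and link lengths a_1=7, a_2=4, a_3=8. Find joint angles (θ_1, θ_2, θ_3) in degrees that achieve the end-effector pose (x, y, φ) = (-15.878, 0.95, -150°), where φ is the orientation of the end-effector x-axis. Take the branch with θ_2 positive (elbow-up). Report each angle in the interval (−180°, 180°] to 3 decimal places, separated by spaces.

135.001 44.995 30.004

wrist centre = target − a_3·(cos φ, sin φ) = (-8.9498, 4.9500)
cos θ_2 = (104.6014−7²−4²)/(2·7·4) = 0.7072; θ_2 = 44.9951° (elbow-up)
β = atan2(4.9500,-8.9498) = 151.0537°; ψ = atan2(2.8282,9.8287) = 16.0531°
θ_1 = β − ψ = 135.0006°
θ_3 = φ − θ_1 − θ_2 = 30.0043° (wrapped to (-180°,180°])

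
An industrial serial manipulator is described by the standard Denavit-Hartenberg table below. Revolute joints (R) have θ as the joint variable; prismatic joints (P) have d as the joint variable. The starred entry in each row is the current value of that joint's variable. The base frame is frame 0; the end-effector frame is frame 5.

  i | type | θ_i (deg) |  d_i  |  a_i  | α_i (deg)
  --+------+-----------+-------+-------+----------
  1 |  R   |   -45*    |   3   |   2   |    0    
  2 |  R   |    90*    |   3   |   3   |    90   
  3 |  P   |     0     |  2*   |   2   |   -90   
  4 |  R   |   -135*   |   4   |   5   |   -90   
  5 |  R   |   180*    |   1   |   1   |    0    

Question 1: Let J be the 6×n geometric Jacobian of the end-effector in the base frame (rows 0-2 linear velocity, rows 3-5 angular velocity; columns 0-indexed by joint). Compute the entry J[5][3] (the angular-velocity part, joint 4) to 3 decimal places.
axis z_3 = (0.0000,0.0000,1.0000); lever o_n−o_3 = (1.0000,-4.0000,4.0000)
cross product → J_v[:, 3] = (4.0000,1.0000,-0.0000)
J_ω[:, 3] = z_3
entry J[5][3] = 1.0000

1.000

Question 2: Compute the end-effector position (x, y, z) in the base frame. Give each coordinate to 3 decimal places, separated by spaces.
after link 1: o_1 = (1.4142, -1.4142, 3.0000)
after link 2: o_2 = (3.5355, 0.7071, 6.0000)
after link 3: o_3 = (6.3640, 0.7071, 6.0000)
after link 4: o_4 = (6.3640, -4.2929, 10.0000)
after link 5: o_5 = (7.3640, -3.2929, 10.0000)

7.364 -3.293 10.000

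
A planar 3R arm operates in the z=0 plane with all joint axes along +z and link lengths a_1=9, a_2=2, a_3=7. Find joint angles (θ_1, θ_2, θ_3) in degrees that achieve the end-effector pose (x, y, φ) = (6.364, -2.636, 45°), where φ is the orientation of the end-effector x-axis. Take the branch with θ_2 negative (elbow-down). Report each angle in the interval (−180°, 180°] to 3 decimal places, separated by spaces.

-68.879 -135.001 -111.120

wrist centre = target − a_3·(cos φ, sin φ) = (1.4143, -7.5857)
cos θ_2 = (59.5437−9²−2²)/(2·9·2) = -0.7071; θ_2 = -135.0011° (elbow-down)
β = atan2(-7.5857,1.4143) = -79.4393°; ψ = atan2(-1.4142,7.5858) = -10.5602°
θ_1 = β − ψ = -68.8790°
θ_3 = φ − θ_1 − θ_2 = -111.1199° (wrapped to (-180°,180°])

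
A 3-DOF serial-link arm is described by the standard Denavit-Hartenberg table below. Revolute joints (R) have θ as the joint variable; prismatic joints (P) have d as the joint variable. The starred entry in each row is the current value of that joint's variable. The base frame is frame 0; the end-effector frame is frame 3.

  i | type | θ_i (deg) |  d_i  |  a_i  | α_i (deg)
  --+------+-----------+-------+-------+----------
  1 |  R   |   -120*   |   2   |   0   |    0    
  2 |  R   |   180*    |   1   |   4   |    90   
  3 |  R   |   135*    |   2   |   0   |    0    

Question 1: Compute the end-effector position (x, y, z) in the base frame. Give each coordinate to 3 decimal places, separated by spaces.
3.732 2.464 3.000

after link 1: o_1 = (0.0000, 0.0000, 2.0000)
after link 2: o_2 = (2.0000, 3.4641, 3.0000)
after link 3: o_3 = (3.7321, 2.4641, 3.0000)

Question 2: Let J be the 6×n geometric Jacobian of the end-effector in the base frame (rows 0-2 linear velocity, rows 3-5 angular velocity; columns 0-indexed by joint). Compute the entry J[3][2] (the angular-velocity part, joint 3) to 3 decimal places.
0.866

axis z_2 = (0.8660,-0.5000,0.0000); lever o_n−o_2 = (1.7321,-1.0000,0.0000)
cross product → J_v[:, 2] = (0.0000,0.0000,-0.0000)
J_ω[:, 2] = z_2
entry J[3][2] = 0.8660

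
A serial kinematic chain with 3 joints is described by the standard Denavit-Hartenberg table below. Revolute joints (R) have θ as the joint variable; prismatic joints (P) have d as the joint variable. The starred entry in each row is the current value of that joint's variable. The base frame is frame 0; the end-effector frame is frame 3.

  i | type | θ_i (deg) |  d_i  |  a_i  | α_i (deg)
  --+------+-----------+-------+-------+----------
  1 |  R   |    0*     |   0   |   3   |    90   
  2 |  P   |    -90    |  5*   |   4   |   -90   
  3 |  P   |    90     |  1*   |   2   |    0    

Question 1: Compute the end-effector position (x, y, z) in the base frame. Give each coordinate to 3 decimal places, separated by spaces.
4.000 -3.000 -4.000

after link 1: o_1 = (3.0000, 0.0000, 0.0000)
after link 2: o_2 = (3.0000, -5.0000, -4.0000)
after link 3: o_3 = (4.0000, -3.0000, -4.0000)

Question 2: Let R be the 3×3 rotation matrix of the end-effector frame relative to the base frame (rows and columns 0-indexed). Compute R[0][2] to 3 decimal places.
1.000

End-effector z-axis (col 2 of R) = (1.0000,-0.0000,0.0000)
R[0][2] = 1.0000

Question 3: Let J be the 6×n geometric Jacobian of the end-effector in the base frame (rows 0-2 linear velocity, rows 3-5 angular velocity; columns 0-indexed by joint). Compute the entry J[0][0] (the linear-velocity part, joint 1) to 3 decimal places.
3.000

axis z_0 = ẑ; lever o_n−o_0 = (4.0000,-3.0000,-4.0000)
cross product → J_v[:, 0] = (3.0000,4.0000,-0.0000)
J_ω[:, 0] = z_0
entry J[0][0] = 3.0000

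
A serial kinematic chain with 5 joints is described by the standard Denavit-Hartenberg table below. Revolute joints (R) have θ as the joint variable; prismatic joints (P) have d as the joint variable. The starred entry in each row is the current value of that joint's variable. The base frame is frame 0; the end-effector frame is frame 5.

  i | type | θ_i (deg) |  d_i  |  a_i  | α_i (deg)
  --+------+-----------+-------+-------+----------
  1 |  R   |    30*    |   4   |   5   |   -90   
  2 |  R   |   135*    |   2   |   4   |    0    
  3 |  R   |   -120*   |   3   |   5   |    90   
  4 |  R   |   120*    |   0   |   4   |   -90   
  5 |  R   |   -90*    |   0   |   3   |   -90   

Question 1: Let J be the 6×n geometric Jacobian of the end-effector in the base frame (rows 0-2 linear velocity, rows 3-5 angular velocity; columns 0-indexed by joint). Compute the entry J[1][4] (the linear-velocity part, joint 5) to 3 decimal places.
1.526

axis z_4 = (-0.4744,-0.8513,0.2241); lever o_n−o_4 = (0.6724,0.3882,2.8978)
cross product → J_v[:, 4] = (-2.5538,1.5256,0.3882)
J_ω[:, 4] = z_4
entry J[1][4] = 1.5256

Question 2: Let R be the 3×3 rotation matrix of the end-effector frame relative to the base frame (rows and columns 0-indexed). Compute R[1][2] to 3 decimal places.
End-effector z-axis (col 2 of R) = (-0.8513,0.5085,0.1294)
R[1][2] = 0.5085

0.509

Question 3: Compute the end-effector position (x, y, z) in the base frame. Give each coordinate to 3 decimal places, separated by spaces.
0.831 10.253 3.293

after link 1: o_1 = (4.3301, 2.5000, 4.0000)
after link 2: o_2 = (0.8806, 2.8178, 1.1716)
after link 3: o_3 = (3.5632, 7.8307, -0.1225)
after link 4: o_4 = (0.1581, 9.8648, 0.3951)
after link 5: o_5 = (0.8306, 10.2530, 3.2929)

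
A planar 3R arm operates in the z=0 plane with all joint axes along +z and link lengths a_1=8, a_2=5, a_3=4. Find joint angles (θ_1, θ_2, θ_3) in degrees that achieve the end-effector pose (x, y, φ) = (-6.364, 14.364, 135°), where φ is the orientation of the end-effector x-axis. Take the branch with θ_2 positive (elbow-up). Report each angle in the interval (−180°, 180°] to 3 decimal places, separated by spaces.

90.001 44.999 0.001

wrist centre = target − a_3·(cos φ, sin φ) = (-3.5356, 11.5356)
cos θ_2 = (145.5697−8²−5²)/(2·8·5) = 0.7071; θ_2 = 44.9988° (elbow-up)
β = atan2(11.5356,-3.5356) = 107.0399°; ψ = atan2(3.5355,11.5356) = 17.0394°
θ_1 = β − ψ = 90.0006°
θ_3 = φ − θ_1 − θ_2 = 0.0006° (wrapped to (-180°,180°])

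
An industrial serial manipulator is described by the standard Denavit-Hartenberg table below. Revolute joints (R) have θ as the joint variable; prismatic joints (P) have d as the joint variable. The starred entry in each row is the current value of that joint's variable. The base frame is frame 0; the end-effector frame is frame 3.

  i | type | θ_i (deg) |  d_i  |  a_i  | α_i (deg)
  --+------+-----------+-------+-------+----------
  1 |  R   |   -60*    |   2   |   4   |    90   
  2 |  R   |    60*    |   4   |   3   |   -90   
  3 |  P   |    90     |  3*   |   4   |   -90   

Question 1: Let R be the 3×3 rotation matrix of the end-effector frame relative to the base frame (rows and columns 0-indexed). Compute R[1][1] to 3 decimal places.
End-effector y-axis (col 1 of R) = (0.4330,-0.7500,-0.5000)
R[1][1] = -0.7500

-0.750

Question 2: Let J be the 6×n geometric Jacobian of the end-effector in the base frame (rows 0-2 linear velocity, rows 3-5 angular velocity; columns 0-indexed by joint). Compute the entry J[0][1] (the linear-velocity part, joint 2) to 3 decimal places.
axis z_1 = (-0.8660,-0.5000,0.0000); lever o_n−o_1 = (-0.5490,0.9510,4.0981)
cross product → J_v[:, 1] = (-2.0490,3.5490,-1.0981)
J_ω[:, 1] = z_1
entry J[0][1] = -2.0490

-2.049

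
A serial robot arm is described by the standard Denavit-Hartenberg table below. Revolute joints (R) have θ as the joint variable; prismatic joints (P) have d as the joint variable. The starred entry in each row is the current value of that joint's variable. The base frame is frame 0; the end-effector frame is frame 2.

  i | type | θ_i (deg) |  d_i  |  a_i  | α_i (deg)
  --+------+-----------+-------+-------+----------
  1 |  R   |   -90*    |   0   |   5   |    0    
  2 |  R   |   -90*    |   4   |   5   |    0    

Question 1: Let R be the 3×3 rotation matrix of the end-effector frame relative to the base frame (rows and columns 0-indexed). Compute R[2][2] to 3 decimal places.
End-effector z-axis (col 2 of R) = (0.0000,0.0000,1.0000)
R[2][2] = 1.0000

1.000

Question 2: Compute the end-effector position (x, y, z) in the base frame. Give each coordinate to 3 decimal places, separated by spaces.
-5.000 -5.000 4.000

after link 1: o_1 = (0.0000, -5.0000, 0.0000)
after link 2: o_2 = (-5.0000, -5.0000, 4.0000)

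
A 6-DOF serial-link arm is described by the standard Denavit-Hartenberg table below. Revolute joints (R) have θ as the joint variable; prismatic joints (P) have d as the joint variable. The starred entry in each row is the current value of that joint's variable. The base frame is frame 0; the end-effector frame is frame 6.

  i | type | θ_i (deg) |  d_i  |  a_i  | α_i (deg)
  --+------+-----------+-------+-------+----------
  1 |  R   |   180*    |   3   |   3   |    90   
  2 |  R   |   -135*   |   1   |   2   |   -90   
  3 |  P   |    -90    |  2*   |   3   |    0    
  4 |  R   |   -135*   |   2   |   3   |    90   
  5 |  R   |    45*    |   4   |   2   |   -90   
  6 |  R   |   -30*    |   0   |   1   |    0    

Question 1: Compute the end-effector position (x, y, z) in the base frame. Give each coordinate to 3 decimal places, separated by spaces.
-6.111 -2.736 -2.412

after link 1: o_1 = (-3.0000, 0.0000, 3.0000)
after link 2: o_2 = (-1.5858, 1.0000, 1.5858)
after link 3: o_3 = (-3.0000, 4.0000, 0.1716)
after link 4: o_4 = (-5.9142, 1.8787, 0.2574)
after link 5: o_5 = (-5.6213, -1.9497, -2.0355)
after link 6: o_6 = (-6.1105, -2.7363, -2.4124)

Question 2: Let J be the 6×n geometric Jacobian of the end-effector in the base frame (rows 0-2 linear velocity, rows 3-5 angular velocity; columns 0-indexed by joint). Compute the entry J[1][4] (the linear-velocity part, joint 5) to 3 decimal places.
1.433

axis z_4 = (0.5000,-0.7071,-0.5000); lever o_n−o_4 = (-0.1963,-4.6150,-2.6697)
cross product → J_v[:, 4] = (-0.4197,1.4330,-2.4463)
J_ω[:, 4] = z_4
entry J[1][4] = 1.4330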